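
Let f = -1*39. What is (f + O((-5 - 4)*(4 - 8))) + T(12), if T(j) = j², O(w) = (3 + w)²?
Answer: 1626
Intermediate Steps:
f = -39
(f + O((-5 - 4)*(4 - 8))) + T(12) = (-39 + (3 + (-5 - 4)*(4 - 8))²) + 12² = (-39 + (3 - 9*(-4))²) + 144 = (-39 + (3 + 36)²) + 144 = (-39 + 39²) + 144 = (-39 + 1521) + 144 = 1482 + 144 = 1626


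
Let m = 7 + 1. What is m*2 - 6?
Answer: 10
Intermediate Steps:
m = 8
m*2 - 6 = 8*2 - 6 = 16 - 6 = 10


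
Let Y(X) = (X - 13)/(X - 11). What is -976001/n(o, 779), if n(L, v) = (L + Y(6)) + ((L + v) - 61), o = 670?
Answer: -4880005/10297 ≈ -473.92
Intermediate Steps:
Y(X) = (-13 + X)/(-11 + X)
n(L, v) = -298/5 + v + 2*L (n(L, v) = (L + (-13 + 6)/(-11 + 6)) + ((L + v) - 61) = (L - 7/(-5)) + (-61 + L + v) = (L - ⅕*(-7)) + (-61 + L + v) = (L + 7/5) + (-61 + L + v) = (7/5 + L) + (-61 + L + v) = -298/5 + v + 2*L)
-976001/n(o, 779) = -976001/(-298/5 + 779 + 2*670) = -976001/(-298/5 + 779 + 1340) = -976001/10297/5 = -976001*5/10297 = -4880005/10297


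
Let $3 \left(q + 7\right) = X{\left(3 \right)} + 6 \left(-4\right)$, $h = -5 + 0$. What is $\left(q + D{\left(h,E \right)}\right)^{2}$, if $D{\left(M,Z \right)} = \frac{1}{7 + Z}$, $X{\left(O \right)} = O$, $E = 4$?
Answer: $\frac{23409}{121} \approx 193.46$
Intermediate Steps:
$h = -5$
$q = -14$ ($q = -7 + \frac{3 + 6 \left(-4\right)}{3} = -7 + \frac{3 - 24}{3} = -7 + \frac{1}{3} \left(-21\right) = -7 - 7 = -14$)
$\left(q + D{\left(h,E \right)}\right)^{2} = \left(-14 + \frac{1}{7 + 4}\right)^{2} = \left(-14 + \frac{1}{11}\right)^{2} = \left(- \frac{153}{11}\right)^{2} = \frac{23409}{121}$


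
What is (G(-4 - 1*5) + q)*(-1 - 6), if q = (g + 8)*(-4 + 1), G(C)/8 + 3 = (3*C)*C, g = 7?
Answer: -13125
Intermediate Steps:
G(C) = -24 + 24*C**2 (G(C) = -24 + 8*((3*C)*C) = -24 + 8*(3*C**2) = -24 + 24*C**2)
q = -45 (q = (7 + 8)*(-4 + 1) = 15*(-3) = -45)
(G(-4 - 1*5) + q)*(-1 - 6) = ((-24 + 24*(-4 - 1*5)**2) - 45)*(-1 - 6) = ((-24 + 24*(-4 - 5)**2) - 45)*(-7) = ((-24 + 24*(-9)**2) - 45)*(-7) = ((-24 + 24*81) - 45)*(-7) = ((-24 + 1944) - 45)*(-7) = (1920 - 45)*(-7) = 1875*(-7) = -13125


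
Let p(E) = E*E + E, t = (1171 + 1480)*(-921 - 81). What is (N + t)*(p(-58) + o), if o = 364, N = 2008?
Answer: -9741258980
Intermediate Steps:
t = -2656302 (t = 2651*(-1002) = -2656302)
p(E) = E + E² (p(E) = E² + E = E + E²)
(N + t)*(p(-58) + o) = (2008 - 2656302)*(-58*(1 - 58) + 364) = -2654294*(-58*(-57) + 364) = -2654294*(3306 + 364) = -2654294*3670 = -9741258980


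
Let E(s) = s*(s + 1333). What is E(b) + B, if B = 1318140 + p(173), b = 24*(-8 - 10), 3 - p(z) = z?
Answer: 928738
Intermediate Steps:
p(z) = 3 - z
b = -432 (b = 24*(-18) = -432)
E(s) = s*(1333 + s)
B = 1317970 (B = 1318140 + (3 - 1*173) = 1318140 + (3 - 173) = 1318140 - 170 = 1317970)
E(b) + B = -432*(1333 - 432) + 1317970 = -432*901 + 1317970 = -389232 + 1317970 = 928738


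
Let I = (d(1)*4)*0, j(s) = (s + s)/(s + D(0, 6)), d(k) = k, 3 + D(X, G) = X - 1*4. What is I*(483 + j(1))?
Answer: 0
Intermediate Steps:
D(X, G) = -7 + X (D(X, G) = -3 + (X - 1*4) = -3 + (X - 4) = -3 + (-4 + X) = -7 + X)
j(s) = 2*s/(-7 + s) (j(s) = (s + s)/(s + (-7 + 0)) = (2*s)/(s - 7) = (2*s)/(-7 + s) = 2*s/(-7 + s))
I = 0 (I = (1*4)*0 = 4*0 = 0)
I*(483 + j(1)) = 0*(483 + 2*1/(-7 + 1)) = 0*(483 + 2*1/(-6)) = 0*(483 + 2*1*(-⅙)) = 0*(483 - ⅓) = 0*(1448/3) = 0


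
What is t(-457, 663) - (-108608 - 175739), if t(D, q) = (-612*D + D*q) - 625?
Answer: 260415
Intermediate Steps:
t(D, q) = -625 - 612*D + D*q
t(-457, 663) - (-108608 - 175739) = (-625 - 612*(-457) - 457*663) - (-108608 - 175739) = (-625 + 279684 - 302991) - 1*(-284347) = -23932 + 284347 = 260415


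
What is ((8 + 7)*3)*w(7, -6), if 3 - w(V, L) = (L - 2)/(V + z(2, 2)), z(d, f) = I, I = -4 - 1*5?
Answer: -45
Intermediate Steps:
I = -9 (I = -4 - 5 = -9)
z(d, f) = -9
w(V, L) = 3 - (-2 + L)/(-9 + V) (w(V, L) = 3 - (L - 2)/(V - 9) = 3 - (-2 + L)/(-9 + V))
((8 + 7)*3)*w(7, -6) = ((8 + 7)*3)*((-25 - 1*(-6) + 3*7)/(-9 + 7)) = (15*3)*((-25 + 6 + 21)/(-2)) = 45*(-½*2) = 45*(-1) = -45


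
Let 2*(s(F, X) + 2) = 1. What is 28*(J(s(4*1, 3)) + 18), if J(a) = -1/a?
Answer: 1568/3 ≈ 522.67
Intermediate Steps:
s(F, X) = -3/2 (s(F, X) = -2 + (½)*1 = -2 + ½ = -3/2)
28*(J(s(4*1, 3)) + 18) = 28*(-1/(-3/2) + 18) = 28*(-1*(-⅔) + 18) = 28*(⅔ + 18) = 28*(56/3) = 1568/3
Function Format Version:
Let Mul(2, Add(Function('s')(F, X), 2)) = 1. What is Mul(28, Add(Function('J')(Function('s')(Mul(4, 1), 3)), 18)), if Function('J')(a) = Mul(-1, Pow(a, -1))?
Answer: Rational(1568, 3) ≈ 522.67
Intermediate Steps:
Function('s')(F, X) = Rational(-3, 2) (Function('s')(F, X) = Add(-2, Mul(Rational(1, 2), 1)) = Add(-2, Rational(1, 2)) = Rational(-3, 2))
Mul(28, Add(Function('J')(Function('s')(Mul(4, 1), 3)), 18)) = Mul(28, Add(Mul(-1, Pow(Rational(-3, 2), -1)), 18)) = Mul(28, Add(Mul(-1, Rational(-2, 3)), 18)) = Mul(28, Add(Rational(2, 3), 18)) = Mul(28, Rational(56, 3)) = Rational(1568, 3)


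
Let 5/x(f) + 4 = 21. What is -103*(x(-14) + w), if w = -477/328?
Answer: 666307/5576 ≈ 119.50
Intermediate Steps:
x(f) = 5/17 (x(f) = 5/(-4 + 21) = 5/17)
w = -477/328 (w = -477*1/328 = -477/328 ≈ -1.4543)
-103*(x(-14) + w) = -103*(5/17 - 477/328) = -103*(-6469/5576) = 666307/5576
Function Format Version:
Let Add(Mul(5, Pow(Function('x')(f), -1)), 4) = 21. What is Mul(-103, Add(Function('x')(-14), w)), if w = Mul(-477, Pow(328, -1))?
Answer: Rational(666307, 5576) ≈ 119.50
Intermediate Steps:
Function('x')(f) = Rational(5, 17) (Function('x')(f) = Mul(5, Pow(Add(-4, 21), -1)) = Mul(5, Pow(17, -1)) = Mul(5, Rational(1, 17)) = Rational(5, 17))
w = Rational(-477, 328) (w = Mul(-477, Rational(1, 328)) = Rational(-477, 328) ≈ -1.4543)
Mul(-103, Add(Function('x')(-14), w)) = Mul(-103, Add(Rational(5, 17), Rational(-477, 328))) = Mul(-103, Rational(-6469, 5576)) = Rational(666307, 5576)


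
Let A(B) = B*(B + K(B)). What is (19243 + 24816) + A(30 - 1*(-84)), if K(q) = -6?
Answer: 56371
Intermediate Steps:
A(B) = B*(-6 + B) (A(B) = B*(B - 6) = B*(-6 + B))
(19243 + 24816) + A(30 - 1*(-84)) = (19243 + 24816) + (30 - 1*(-84))*(-6 + (30 - 1*(-84))) = 44059 + (30 + 84)*(-6 + (30 + 84)) = 44059 + 114*(-6 + 114) = 44059 + 114*108 = 44059 + 12312 = 56371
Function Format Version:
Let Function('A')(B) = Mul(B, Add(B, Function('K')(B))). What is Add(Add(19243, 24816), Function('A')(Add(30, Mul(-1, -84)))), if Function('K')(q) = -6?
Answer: 56371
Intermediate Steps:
Function('A')(B) = Mul(B, Add(-6, B)) (Function('A')(B) = Mul(B, Add(B, -6)) = Mul(B, Add(-6, B)))
Add(Add(19243, 24816), Function('A')(Add(30, Mul(-1, -84)))) = Add(Add(19243, 24816), Mul(Add(30, Mul(-1, -84)), Add(-6, Add(30, Mul(-1, -84))))) = Add(44059, Mul(Add(30, 84), Add(-6, Add(30, 84)))) = Add(44059, Mul(114, Add(-6, 114))) = Add(44059, Mul(114, 108)) = Add(44059, 12312) = 56371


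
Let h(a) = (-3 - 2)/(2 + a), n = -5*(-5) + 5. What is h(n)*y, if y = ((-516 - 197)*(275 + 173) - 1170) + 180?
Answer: 801035/16 ≈ 50065.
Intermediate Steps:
n = 30 (n = 25 + 5 = 30)
h(a) = -5/(2 + a)
y = -320414 (y = (-713*448 - 1170) + 180 = (-319424 - 1170) + 180 = -320594 + 180 = -320414)
h(n)*y = -5/(2 + 30)*(-320414) = -5/32*(-320414) = 801035/16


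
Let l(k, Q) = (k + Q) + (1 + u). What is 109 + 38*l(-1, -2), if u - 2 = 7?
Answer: 375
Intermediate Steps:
u = 9 (u = 2 + 7 = 9)
l(k, Q) = 10 + Q + k (l(k, Q) = (k + Q) + (1 + 9) = (Q + k) + 10 = 10 + Q + k)
109 + 38*l(-1, -2) = 109 + 38*(10 - 2 - 1) = 109 + 38*7 = 109 + 266 = 375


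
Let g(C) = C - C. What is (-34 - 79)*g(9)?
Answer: 0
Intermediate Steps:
g(C) = 0
(-34 - 79)*g(9) = (-34 - 79)*0 = -113*0 = 0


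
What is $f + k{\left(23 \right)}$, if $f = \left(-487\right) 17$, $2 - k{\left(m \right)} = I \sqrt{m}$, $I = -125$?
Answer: $-8277 + 125 \sqrt{23} \approx -7677.5$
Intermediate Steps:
$k{\left(m \right)} = 2 + 125 \sqrt{m}$ ($k{\left(m \right)} = 2 - - 125 \sqrt{m} = 2 + 125 \sqrt{m}$)
$f = -8279$
$f + k{\left(23 \right)} = -8279 + \left(2 + 125 \sqrt{23}\right) = -8277 + 125 \sqrt{23}$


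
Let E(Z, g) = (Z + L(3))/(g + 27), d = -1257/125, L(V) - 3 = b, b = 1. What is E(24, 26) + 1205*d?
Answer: -16054961/1325 ≈ -12117.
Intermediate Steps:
L(V) = 4 (L(V) = 3 + 1 = 4)
d = -1257/125 (d = -1257*1/125 = -1257/125 ≈ -10.056)
E(Z, g) = (4 + Z)/(27 + g) (E(Z, g) = (Z + 4)/(g + 27) = (4 + Z)/(27 + g))
E(24, 26) + 1205*d = (4 + 24)/(27 + 26) + 1205*(-1257/125) = 28/53 - 302937/25 = -16054961/1325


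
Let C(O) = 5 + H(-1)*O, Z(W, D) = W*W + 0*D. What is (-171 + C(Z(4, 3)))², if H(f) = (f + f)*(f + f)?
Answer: 10404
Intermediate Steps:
H(f) = 4*f² (H(f) = (2*f)*(2*f) = 4*f²)
Z(W, D) = W² (Z(W, D) = W² + 0 = W²)
C(O) = 5 + 4*O (C(O) = 5 + (4*(-1)²)*O = 5 + (4*1)*O = 5 + 4*O)
(-171 + C(Z(4, 3)))² = (-171 + (5 + 4*4²))² = (-171 + (5 + 4*16))² = (-171 + (5 + 64))² = (-171 + 69)² = (-102)² = 10404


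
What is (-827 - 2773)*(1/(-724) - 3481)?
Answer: 2268220500/181 ≈ 1.2532e+7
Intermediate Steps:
(-827 - 2773)*(1/(-724) - 3481) = -3600*(-1/724 - 3481) = -3600*(-2520245/724) = 2268220500/181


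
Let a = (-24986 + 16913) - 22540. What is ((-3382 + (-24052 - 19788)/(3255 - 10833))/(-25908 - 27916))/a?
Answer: -6396239/3121594385184 ≈ -2.0490e-6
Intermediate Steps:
a = -30613 (a = -8073 - 22540 = -30613)
((-3382 + (-24052 - 19788)/(3255 - 10833))/(-25908 - 27916))/a = ((-3382 + (-24052 - 19788)/(3255 - 10833))/(-25908 - 27916))/(-30613) = ((-3382 - 43840/(-7578))/(-53824))*(-1/30613) = ((-3382 - 43840*(-1/7578))*(-1/53824))*(-1/30613) = ((-3382 + 21920/3789)*(-1/53824))*(-1/30613) = -12792478/3789*(-1/53824)*(-1/30613) = (6396239/101969568)*(-1/30613) = -6396239/3121594385184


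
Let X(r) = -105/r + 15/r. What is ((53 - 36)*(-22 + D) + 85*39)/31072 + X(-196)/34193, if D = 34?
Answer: 5896632303/52059799904 ≈ 0.11327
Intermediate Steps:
X(r) = -90/r
((53 - 36)*(-22 + D) + 85*39)/31072 + X(-196)/34193 = ((53 - 36)*(-22 + 34) + 85*39)/31072 - 90/(-196)/34193 = (17*12 + 3315)*(1/31072) - 90*(-1/196)*(1/34193) = (204 + 3315)*(1/31072) + (45/98)*(1/34193) = 3519*(1/31072) + 45/3350914 = 3519/31072 + 45/3350914 = 5896632303/52059799904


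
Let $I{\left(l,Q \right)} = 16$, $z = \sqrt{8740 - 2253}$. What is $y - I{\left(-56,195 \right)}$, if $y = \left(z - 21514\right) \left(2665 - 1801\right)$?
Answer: $-18588112 + 864 \sqrt{6487} \approx -1.8519 \cdot 10^{7}$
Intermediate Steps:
$z = \sqrt{6487} \approx 80.542$
$y = -18588096 + 864 \sqrt{6487}$ ($y = \left(\sqrt{6487} - 21514\right) \left(2665 - 1801\right) = \left(-21514 + \sqrt{6487}\right) 864 = -18588096 + 864 \sqrt{6487} \approx -1.8518 \cdot 10^{7}$)
$y - I{\left(-56,195 \right)} = \left(-18588096 + 864 \sqrt{6487}\right) - 16 = -18588112 + 864 \sqrt{6487}$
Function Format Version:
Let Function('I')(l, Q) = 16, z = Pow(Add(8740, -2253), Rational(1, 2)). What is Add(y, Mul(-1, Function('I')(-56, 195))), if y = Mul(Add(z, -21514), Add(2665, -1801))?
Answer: Add(-18588112, Mul(864, Pow(6487, Rational(1, 2)))) ≈ -1.8519e+7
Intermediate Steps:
z = Pow(6487, Rational(1, 2)) ≈ 80.542
y = Add(-18588096, Mul(864, Pow(6487, Rational(1, 2)))) (y = Mul(Add(Pow(6487, Rational(1, 2)), -21514), Add(2665, -1801)) = Mul(Add(-21514, Pow(6487, Rational(1, 2))), 864) = Add(-18588096, Mul(864, Pow(6487, Rational(1, 2)))) ≈ -1.8518e+7)
Add(y, Mul(-1, Function('I')(-56, 195))) = Add(Add(-18588096, Mul(864, Pow(6487, Rational(1, 2)))), Mul(-1, 16)) = Add(Add(-18588096, Mul(864, Pow(6487, Rational(1, 2)))), -16) = Add(-18588112, Mul(864, Pow(6487, Rational(1, 2))))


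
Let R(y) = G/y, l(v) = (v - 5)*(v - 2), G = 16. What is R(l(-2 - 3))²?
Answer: 64/1225 ≈ 0.052245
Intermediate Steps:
l(v) = (-5 + v)*(-2 + v)
R(y) = 16/y
R(l(-2 - 3))² = (16/(10 + (-2 - 3)² - 7*(-2 - 3)))² = (16/(10 + (-5)² - 7*(-5)))² = (16/(10 + 25 + 35))² = (16/70)² = (16*(1/70))² = (8/35)² = 64/1225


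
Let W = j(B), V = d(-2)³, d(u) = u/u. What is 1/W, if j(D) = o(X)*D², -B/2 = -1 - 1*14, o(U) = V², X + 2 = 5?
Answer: 1/900 ≈ 0.0011111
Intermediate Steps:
X = 3 (X = -2 + 5 = 3)
d(u) = 1
V = 1 (V = 1³ = 1)
o(U) = 1 (o(U) = 1² = 1)
B = 30 (B = -2*(-1 - 1*14) = -2*(-1 - 14) = -2*(-15) = 30)
j(D) = D² (j(D) = 1*D² = D²)
W = 900 (W = 30² = 900)
1/W = 1/900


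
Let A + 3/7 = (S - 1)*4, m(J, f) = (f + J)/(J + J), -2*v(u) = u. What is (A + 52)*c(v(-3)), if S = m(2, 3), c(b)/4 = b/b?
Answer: 1472/7 ≈ 210.29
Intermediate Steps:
v(u) = -u/2
m(J, f) = (J + f)/(2*J) (m(J, f) = (J + f)/((2*J)) = (J + f)*(1/(2*J)) = (J + f)/(2*J))
c(b) = 4 (c(b) = 4*(b/b) = 4*1 = 4)
S = 5/4 (S = (1/2)*(2 + 3)/2 = (1/2)*(1/2)*5 = 5/4 ≈ 1.2500)
A = 4/7 (A = -3/7 + (5/4 - 1)*4 = -3/7 + (1/4)*4 = -3/7 + 1 = 4/7 ≈ 0.57143)
(A + 52)*c(v(-3)) = (4/7 + 52)*4 = (368/7)*4 = 1472/7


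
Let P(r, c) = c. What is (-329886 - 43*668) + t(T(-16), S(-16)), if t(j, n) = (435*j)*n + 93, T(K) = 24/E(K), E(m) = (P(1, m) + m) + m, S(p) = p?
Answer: -355037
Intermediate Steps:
E(m) = 3*m (E(m) = (m + m) + m = 2*m + m = 3*m)
T(K) = 8/K (T(K) = 24/((3*K)) = 24*(1/(3*K)) = 8/K)
t(j, n) = 93 + 435*j*n (t(j, n) = 435*j*n + 93 = 93 + 435*j*n)
(-329886 - 43*668) + t(T(-16), S(-16)) = (-329886 - 43*668) + (93 + 435*(8/(-16))*(-16)) = (-329886 - 28724) + (93 + 435*(8*(-1/16))*(-16)) = -358610 + (93 + 435*(-½)*(-16)) = -358610 + (93 + 3480) = -358610 + 3573 = -355037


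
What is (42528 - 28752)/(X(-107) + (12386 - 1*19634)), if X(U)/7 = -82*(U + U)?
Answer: 3444/28897 ≈ 0.11918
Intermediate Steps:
X(U) = -1148*U (X(U) = 7*(-82*(U + U)) = 7*(-164*U) = -1148*U)
(42528 - 28752)/(X(-107) + (12386 - 1*19634)) = (42528 - 28752)/(-1148*(-107) + (12386 - 1*19634)) = 13776/(122836 + (12386 - 19634)) = 13776/(122836 - 7248) = 13776/115588 = 13776*(1/115588) = 3444/28897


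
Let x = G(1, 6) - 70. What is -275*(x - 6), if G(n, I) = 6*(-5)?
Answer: 29150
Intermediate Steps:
G(n, I) = -30
x = -100 (x = -30 - 70 = -100)
-275*(x - 6) = -275*(-100 - 6) = -275*(-106) = 29150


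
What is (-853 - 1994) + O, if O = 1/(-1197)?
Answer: -3407860/1197 ≈ -2847.0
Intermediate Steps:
O = -1/1197 ≈ -0.00083542
(-853 - 1994) + O = (-853 - 1994) - 1/1197 = -2847 - 1/1197 = -3407860/1197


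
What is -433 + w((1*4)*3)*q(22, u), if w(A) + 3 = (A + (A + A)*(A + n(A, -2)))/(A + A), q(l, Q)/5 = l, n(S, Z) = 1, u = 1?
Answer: 722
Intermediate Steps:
q(l, Q) = 5*l
w(A) = -3 + (A + 2*A*(1 + A))/(2*A) (w(A) = -3 + (A + (A + A)*(A + 1))/(A + A) = -3 + (A + (2*A)*(1 + A))/((2*A)) = -3 + (A + 2*A*(1 + A))*(1/(2*A)) = -3 + (A + 2*A*(1 + A))/(2*A))
-433 + w((1*4)*3)*q(22, u) = -433 + (-3/2 + (1*4)*3)*(5*22) = -433 + (-3/2 + 4*3)*110 = -433 + (-3/2 + 12)*110 = -433 + (21/2)*110 = -433 + 1155 = 722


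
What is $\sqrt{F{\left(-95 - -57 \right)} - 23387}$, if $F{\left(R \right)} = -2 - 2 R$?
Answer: $i \sqrt{23313} \approx 152.69 i$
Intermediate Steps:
$\sqrt{F{\left(-95 - -57 \right)} - 23387} = \sqrt{\left(-2 - 2 \left(-95 - -57\right)\right) - 23387} = \sqrt{\left(-2 - 2 \left(-95 + 57\right)\right) - 23387} = \sqrt{\left(-2 - -76\right) - 23387} = \sqrt{\left(-2 + 76\right) - 23387} = \sqrt{74 - 23387} = \sqrt{-23313} = i \sqrt{23313}$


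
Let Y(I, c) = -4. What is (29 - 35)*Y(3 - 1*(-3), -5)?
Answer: 24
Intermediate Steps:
(29 - 35)*Y(3 - 1*(-3), -5) = (29 - 35)*(-4) = -6*(-4) = 24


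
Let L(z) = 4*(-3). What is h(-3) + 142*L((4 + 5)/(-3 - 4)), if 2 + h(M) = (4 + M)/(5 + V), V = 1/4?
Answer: -35822/21 ≈ -1705.8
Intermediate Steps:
L(z) = -12
V = 1/4 ≈ 0.25000
h(M) = -26/21 + 4*M/21 (h(M) = -2 + (4 + M)/(5 + 1/4) = -2 + (4 + M)/(21/4) = -2 + (4 + M)*(4/21) = -2 + (16/21 + 4*M/21) = -26/21 + 4*M/21)
h(-3) + 142*L((4 + 5)/(-3 - 4)) = (-26/21 + (4/21)*(-3)) + 142*(-12) = (-26/21 - 4/7) - 1704 = -38/21 - 1704 = -35822/21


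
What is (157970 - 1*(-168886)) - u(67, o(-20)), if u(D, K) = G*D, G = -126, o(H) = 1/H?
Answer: 335298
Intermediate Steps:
u(D, K) = -126*D
(157970 - 1*(-168886)) - u(67, o(-20)) = (157970 - 1*(-168886)) - (-126)*67 = (157970 + 168886) - 1*(-8442) = 326856 + 8442 = 335298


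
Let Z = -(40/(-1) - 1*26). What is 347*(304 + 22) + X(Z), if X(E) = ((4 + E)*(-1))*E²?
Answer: -191798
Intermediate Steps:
Z = 66 (Z = -(40*(-1) - 26) = -(-40 - 26) = -1*(-66) = 66)
X(E) = E²*(-4 - E) (X(E) = (-4 - E)*E² = E²*(-4 - E))
347*(304 + 22) + X(Z) = 347*(304 + 22) + 66²*(-4 - 1*66) = 347*326 + 4356*(-4 - 66) = 113122 + 4356*(-70) = 113122 - 304920 = -191798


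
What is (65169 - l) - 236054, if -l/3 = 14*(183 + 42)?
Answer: -161435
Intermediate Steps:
l = -9450 (l = -42*(183 + 42) = -42*225 = -3*3150 = -9450)
(65169 - l) - 236054 = (65169 - 1*(-9450)) - 236054 = (65169 + 9450) - 236054 = 74619 - 236054 = -161435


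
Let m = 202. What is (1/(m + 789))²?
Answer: 1/982081 ≈ 1.0182e-6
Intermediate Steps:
(1/(m + 789))² = (1/(202 + 789))² = (1/991)² = 1/982081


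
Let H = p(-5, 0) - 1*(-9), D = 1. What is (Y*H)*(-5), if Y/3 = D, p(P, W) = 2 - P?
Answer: -240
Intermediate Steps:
Y = 3 (Y = 3*1 = 3)
H = 16 (H = (2 - 1*(-5)) - 1*(-9) = (2 + 5) + 9 = 7 + 9 = 16)
(Y*H)*(-5) = (3*16)*(-5) = 48*(-5) = -240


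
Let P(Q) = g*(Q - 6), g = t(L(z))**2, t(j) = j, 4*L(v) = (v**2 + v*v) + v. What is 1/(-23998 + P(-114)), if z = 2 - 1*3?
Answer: -2/48011 ≈ -4.1657e-5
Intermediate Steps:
z = -1 (z = 2 - 3 = -1)
L(v) = v**2/2 + v/4 (L(v) = ((v**2 + v*v) + v)/4 = ((v**2 + v**2) + v)/4 = (2*v**2 + v)/4 = (v + 2*v**2)/4 = v**2/2 + v/4)
g = 1/16 (g = ((1/4)*(-1)*(1 + 2*(-1)))**2 = ((1/4)*(-1)*(1 - 2))**2 = ((1/4)*(-1)*(-1))**2 = (1/4)**2 = 1/16 ≈ 0.062500)
P(Q) = -3/8 + Q/16 (P(Q) = (Q - 6)/16 = (-6 + Q)/16 = -3/8 + Q/16)
1/(-23998 + P(-114)) = 1/(-23998 + (-3/8 + (1/16)*(-114))) = 1/(-23998 + (-3/8 - 57/8)) = 1/(-23998 - 15/2) = 1/(-48011/2) = -2/48011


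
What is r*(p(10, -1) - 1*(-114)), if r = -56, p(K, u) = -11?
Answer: -5768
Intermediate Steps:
r*(p(10, -1) - 1*(-114)) = -56*(-11 - 1*(-114)) = -56*(-11 + 114) = -56*103 = -5768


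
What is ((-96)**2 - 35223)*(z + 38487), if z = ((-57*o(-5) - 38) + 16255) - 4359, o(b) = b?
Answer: -1316734410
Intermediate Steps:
z = 12143 (z = ((-57*(-5) - 38) + 16255) - 4359 = ((285 - 38) + 16255) - 4359 = (247 + 16255) - 4359 = 16502 - 4359 = 12143)
((-96)**2 - 35223)*(z + 38487) = ((-96)**2 - 35223)*(12143 + 38487) = (9216 - 35223)*50630 = -26007*50630 = -1316734410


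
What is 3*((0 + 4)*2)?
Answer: 24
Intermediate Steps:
3*((0 + 4)*2) = 3*(4*2) = 3*8 = 24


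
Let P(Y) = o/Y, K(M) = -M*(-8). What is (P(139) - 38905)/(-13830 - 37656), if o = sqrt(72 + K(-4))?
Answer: 38905/51486 - sqrt(10)/3578277 ≈ 0.75564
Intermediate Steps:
K(M) = 8*M
o = 2*sqrt(10) (o = sqrt(72 + 8*(-4)) = sqrt(72 - 32) = sqrt(40) = 2*sqrt(10) ≈ 6.3246)
P(Y) = 2*sqrt(10)/Y (P(Y) = (2*sqrt(10))/Y = 2*sqrt(10)/Y)
(P(139) - 38905)/(-13830 - 37656) = (2*sqrt(10)/139 - 38905)/(-13830 - 37656) = (2*sqrt(10)*(1/139) - 38905)/(-51486) = (2*sqrt(10)/139 - 38905)*(-1/51486) = (-38905 + 2*sqrt(10)/139)*(-1/51486) = 38905/51486 - sqrt(10)/3578277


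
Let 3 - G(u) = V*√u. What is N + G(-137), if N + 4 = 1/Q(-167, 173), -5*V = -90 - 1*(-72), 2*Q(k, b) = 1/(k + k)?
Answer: -669 - 18*I*√137/5 ≈ -669.0 - 42.137*I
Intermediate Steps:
Q(k, b) = 1/(4*k) (Q(k, b) = 1/(2*(k + k)) = 1/(2*((2*k))) = (1/(2*k))/2 = 1/(4*k))
V = 18/5 (V = -(-90 - 1*(-72))/5 = -(-90 + 72)/5 = -⅕*(-18) = 18/5 ≈ 3.6000)
G(u) = 3 - 18*√u/5
N = -672 (N = -4 + 1/((¼)/(-167)) = -4 + 1/((¼)*(-1/167)) = -4 + 1/(-1/668) = -4 - 668 = -672)
N + G(-137) = -672 + (3 - 18*I*√137/5) = -669 - 18*I*√137/5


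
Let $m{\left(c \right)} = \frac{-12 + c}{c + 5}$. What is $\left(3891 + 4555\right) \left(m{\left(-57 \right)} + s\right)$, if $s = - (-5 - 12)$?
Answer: $\frac{4024519}{26} \approx 1.5479 \cdot 10^{5}$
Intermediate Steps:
$s = 17$ ($s = \left(-1\right) \left(-17\right) = 17$)
$m{\left(c \right)} = \frac{-12 + c}{5 + c}$
$\left(3891 + 4555\right) \left(m{\left(-57 \right)} + s\right) = \left(3891 + 4555\right) \left(\frac{-12 - 57}{5 - 57} + 17\right) = 8446 \left(\frac{1}{-52} \left(-69\right) + 17\right) = 8446 \left(\left(- \frac{1}{52}\right) \left(-69\right) + 17\right) = 8446 \left(\frac{69}{52} + 17\right) = 8446 \cdot \frac{953}{52} = \frac{4024519}{26}$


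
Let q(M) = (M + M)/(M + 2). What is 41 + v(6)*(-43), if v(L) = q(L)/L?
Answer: 121/4 ≈ 30.250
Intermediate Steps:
q(M) = 2*M/(2 + M) (q(M) = (2*M)/(2 + M) = 2*M/(2 + M))
v(L) = 2/(2 + L) (v(L) = (2*L/(2 + L))/L = 2/(2 + L))
41 + v(6)*(-43) = 41 + (2/(2 + 6))*(-43) = 41 + (2/8)*(-43) = 41 + (2*(1/8))*(-43) = 41 + (1/4)*(-43) = 41 - 43/4 = 121/4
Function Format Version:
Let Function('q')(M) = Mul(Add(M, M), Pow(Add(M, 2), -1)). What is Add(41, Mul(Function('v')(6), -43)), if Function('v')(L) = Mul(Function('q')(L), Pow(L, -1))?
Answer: Rational(121, 4) ≈ 30.250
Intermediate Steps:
Function('q')(M) = Mul(2, M, Pow(Add(2, M), -1)) (Function('q')(M) = Mul(Mul(2, M), Pow(Add(2, M), -1)) = Mul(2, M, Pow(Add(2, M), -1)))
Function('v')(L) = Mul(2, Pow(Add(2, L), -1)) (Function('v')(L) = Mul(Mul(2, L, Pow(Add(2, L), -1)), Pow(L, -1)) = Mul(2, Pow(Add(2, L), -1)))
Add(41, Mul(Function('v')(6), -43)) = Add(41, Mul(Mul(2, Pow(Add(2, 6), -1)), -43)) = Add(41, Mul(Mul(2, Pow(8, -1)), -43)) = Add(41, Mul(Mul(2, Rational(1, 8)), -43)) = Add(41, Mul(Rational(1, 4), -43)) = Add(41, Rational(-43, 4)) = Rational(121, 4)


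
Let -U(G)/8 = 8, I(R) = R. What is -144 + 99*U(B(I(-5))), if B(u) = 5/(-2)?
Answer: -6480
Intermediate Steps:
B(u) = -5/2 (B(u) = 5*(-1/2) = -5/2)
U(G) = -64 (U(G) = -8*8 = -64)
-144 + 99*U(B(I(-5))) = -144 + 99*(-64) = -144 - 6336 = -6480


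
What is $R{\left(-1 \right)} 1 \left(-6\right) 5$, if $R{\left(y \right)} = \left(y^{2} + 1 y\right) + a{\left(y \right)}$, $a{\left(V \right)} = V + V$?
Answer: $60$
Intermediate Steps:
$a{\left(V \right)} = 2 V$
$R{\left(y \right)} = y^{2} + 3 y$ ($R{\left(y \right)} = \left(y^{2} + 1 y\right) + 2 y = \left(y^{2} + y\right) + 2 y = \left(y + y^{2}\right) + 2 y = y^{2} + 3 y$)
$R{\left(-1 \right)} 1 \left(-6\right) 5 = - (3 - 1) 1 \left(-6\right) 5 = \left(-1\right) 2 \cdot 1 \left(-6\right) 5 = \left(-2\right) 1 \left(-6\right) 5 = \left(-2\right) \left(-6\right) 5 = 12 \cdot 5 = 60$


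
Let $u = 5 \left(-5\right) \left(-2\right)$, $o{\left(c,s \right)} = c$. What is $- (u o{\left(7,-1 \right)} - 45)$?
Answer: $-305$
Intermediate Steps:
$u = 50$ ($u = \left(-25\right) \left(-2\right) = 50$)
$- (u o{\left(7,-1 \right)} - 45) = - (50 \cdot 7 - 45) = - (350 - 45) = \left(-1\right) 305 = -305$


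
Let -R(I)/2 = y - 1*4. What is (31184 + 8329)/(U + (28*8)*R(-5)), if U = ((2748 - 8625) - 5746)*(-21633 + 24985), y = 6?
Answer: -13171/12987064 ≈ -0.0010142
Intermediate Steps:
R(I) = -4 (R(I) = -2*(6 - 1*4) = -2*(6 - 4) = -2*2 = -4)
U = -38960296 (U = (-5877 - 5746)*3352 = -11623*3352 = -38960296)
(31184 + 8329)/(U + (28*8)*R(-5)) = (31184 + 8329)/(-38960296 + (28*8)*(-4)) = 39513/(-38960296 + 224*(-4)) = 39513/(-38960296 - 896) = 39513/(-38961192) = 39513*(-1/38961192) = -13171/12987064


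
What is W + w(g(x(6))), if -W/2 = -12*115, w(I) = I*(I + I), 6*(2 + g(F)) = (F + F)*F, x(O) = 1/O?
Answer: 16142545/5832 ≈ 2767.9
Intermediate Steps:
g(F) = -2 + F**2/3 (g(F) = -2 + ((F + F)*F)/6 = -2 + ((2*F)*F)/6 = -2 + (2*F**2)/6 = -2 + F**2/3)
w(I) = 2*I**2 (w(I) = I*(2*I) = 2*I**2)
W = 2760 (W = -(-24)*115 = -2*(-1380) = 2760)
W + w(g(x(6))) = 2760 + 2*(-2 + (1/6)**2/3)**2 = 2760 + 2*(-2 + (1/3)*(1/36))**2 = 2760 + 2*(-2 + 1/108)**2 = 2760 + 2*(-215/108)**2 = 2760 + 2*(46225/11664) = 2760 + 46225/5832 = 16142545/5832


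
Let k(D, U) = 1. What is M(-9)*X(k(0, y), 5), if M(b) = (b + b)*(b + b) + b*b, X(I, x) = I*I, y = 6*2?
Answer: 405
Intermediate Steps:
y = 12
X(I, x) = I²
M(b) = 5*b² (M(b) = (2*b)*(2*b) + b² = 4*b² + b² = 5*b²)
M(-9)*X(k(0, y), 5) = (5*(-9)²)*1² = (5*81)*1 = 405*1 = 405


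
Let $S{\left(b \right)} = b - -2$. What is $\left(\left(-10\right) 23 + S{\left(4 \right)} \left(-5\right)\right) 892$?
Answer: $-231920$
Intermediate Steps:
$S{\left(b \right)} = 2 + b$ ($S{\left(b \right)} = b + 2 = 2 + b$)
$\left(\left(-10\right) 23 + S{\left(4 \right)} \left(-5\right)\right) 892 = \left(\left(-10\right) 23 + \left(2 + 4\right) \left(-5\right)\right) 892 = \left(-230 + 6 \left(-5\right)\right) 892 = \left(-230 - 30\right) 892 = \left(-260\right) 892 = -231920$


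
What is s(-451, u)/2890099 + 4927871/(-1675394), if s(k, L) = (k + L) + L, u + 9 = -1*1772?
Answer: -14248758405351/4842054524006 ≈ -2.9427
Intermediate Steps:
u = -1781 (u = -9 - 1*1772 = -9 - 1772 = -1781)
s(k, L) = k + 2*L (s(k, L) = (L + k) + L = k + 2*L)
s(-451, u)/2890099 + 4927871/(-1675394) = (-451 + 2*(-1781))/2890099 + 4927871/(-1675394) = (-451 - 3562)*(1/2890099) + 4927871*(-1/1675394) = -4013*1/2890099 - 4927871/1675394 = -4013/2890099 - 4927871/1675394 = -14248758405351/4842054524006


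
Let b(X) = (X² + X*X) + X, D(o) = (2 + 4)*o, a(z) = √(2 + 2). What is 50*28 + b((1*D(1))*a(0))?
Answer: 1700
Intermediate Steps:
a(z) = 2 (a(z) = √4 = 2)
D(o) = 6*o
b(X) = X + 2*X² (b(X) = (X² + X²) + X = 2*X² + X = X + 2*X²)
50*28 + b((1*D(1))*a(0)) = 50*28 + ((1*(6*1))*2)*(1 + 2*((1*(6*1))*2)) = 1400 + ((1*6)*2)*(1 + 2*((1*6)*2)) = 1400 + (6*2)*(1 + 2*(6*2)) = 1400 + 12*(1 + 2*12) = 1400 + 12*(1 + 24) = 1400 + 12*25 = 1400 + 300 = 1700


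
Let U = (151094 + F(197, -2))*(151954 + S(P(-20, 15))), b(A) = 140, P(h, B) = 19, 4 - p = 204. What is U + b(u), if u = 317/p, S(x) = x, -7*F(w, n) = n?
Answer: 160735764160/7 ≈ 2.2962e+10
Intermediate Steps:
p = -200 (p = 4 - 1*204 = 4 - 204 = -200)
F(w, n) = -n/7
u = -317/200 (u = 317/(-200) = 317*(-1/200) = -317/200 ≈ -1.5850)
U = 160735763180/7 (U = (151094 - ⅐*(-2))*(151954 + 19) = (151094 + 2/7)*151973 = (1057660/7)*151973 = 160735763180/7 ≈ 2.2962e+10)
U + b(u) = 160735763180/7 + 140 = 160735764160/7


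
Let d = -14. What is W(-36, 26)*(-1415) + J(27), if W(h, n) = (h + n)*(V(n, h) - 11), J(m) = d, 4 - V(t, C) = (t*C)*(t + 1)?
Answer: 357499736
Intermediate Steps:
V(t, C) = 4 - C*t*(1 + t) (V(t, C) = 4 - t*C*(t + 1) = 4 - C*t*(1 + t))
J(m) = -14
W(h, n) = (h + n)*(-7 - h*n - h*n**2) (W(h, n) = (h + n)*((4 - h*n - h*n**2) - 11) = (h + n)*(-7 - h*n - h*n**2))
W(-36, 26)*(-1415) + J(27) = (-7*(-36) - 7*26 - 1*(-36)*26**2 - 1*(-36)*26**3 - 1*26*(-36)**2 - 1*(-36)**2*26**2)*(-1415) - 14 = (252 - 182 - 1*(-36)*676 - 1*(-36)*17576 - 1*26*1296 - 1*1296*676)*(-1415) - 14 = (252 - 182 + 24336 + 632736 - 33696 - 876096)*(-1415) - 14 = -252650*(-1415) - 14 = 357499750 - 14 = 357499736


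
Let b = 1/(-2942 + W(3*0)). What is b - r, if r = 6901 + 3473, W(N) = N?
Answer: -30520309/2942 ≈ -10374.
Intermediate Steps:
r = 10374
b = -1/2942 (b = 1/(-2942 + 3*0) = 1/(-2942 + 0) = 1/(-2942) = -1/2942 ≈ -0.00033990)
b - r = -1/2942 - 1*10374 = -1/2942 - 10374 = -30520309/2942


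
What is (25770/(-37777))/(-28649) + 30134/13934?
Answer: 16306790943881/7540197892991 ≈ 2.1626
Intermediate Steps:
(25770/(-37777))/(-28649) + 30134/13934 = (25770*(-1/37777))*(-1/28649) + 30134*(1/13934) = -25770/37777*(-1/28649) + 15067/6967 = 25770/1082273273 + 15067/6967 = 16306790943881/7540197892991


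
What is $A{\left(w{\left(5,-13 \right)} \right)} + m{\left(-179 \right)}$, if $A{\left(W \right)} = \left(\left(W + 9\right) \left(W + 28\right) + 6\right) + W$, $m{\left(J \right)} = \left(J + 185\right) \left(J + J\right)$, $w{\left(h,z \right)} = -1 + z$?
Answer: $-2226$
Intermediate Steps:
$m{\left(J \right)} = 2 J \left(185 + J\right)$ ($m{\left(J \right)} = \left(185 + J\right) 2 J = 2 J \left(185 + J\right)$)
$A{\left(W \right)} = 6 + W + \left(9 + W\right) \left(28 + W\right)$ ($A{\left(W \right)} = \left(\left(9 + W\right) \left(28 + W\right) + 6\right) + W = \left(6 + \left(9 + W\right) \left(28 + W\right)\right) + W = 6 + W + \left(9 + W\right) \left(28 + W\right)$)
$A{\left(w{\left(5,-13 \right)} \right)} + m{\left(-179 \right)} = \left(258 + \left(-1 - 13\right)^{2} + 38 \left(-1 - 13\right)\right) + 2 \left(-179\right) \left(185 - 179\right) = \left(258 + \left(-14\right)^{2} + 38 \left(-14\right)\right) + 2 \left(-179\right) 6 = \left(258 + 196 - 532\right) - 2148 = -78 - 2148 = -2226$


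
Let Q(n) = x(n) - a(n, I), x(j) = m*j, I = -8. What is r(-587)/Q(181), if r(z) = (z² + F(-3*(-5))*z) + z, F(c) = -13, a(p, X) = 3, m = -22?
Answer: -351613/3985 ≈ -88.234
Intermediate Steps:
x(j) = -22*j
r(z) = z² - 12*z (r(z) = (z² - 13*z) + z = z² - 12*z)
Q(n) = -3 - 22*n (Q(n) = -22*n - 1*3 = -22*n - 3 = -3 - 22*n)
r(-587)/Q(181) = (-587*(-12 - 587))/(-3 - 22*181) = (-587*(-599))/(-3 - 3982) = 351613/(-3985) = 351613*(-1/3985) = -351613/3985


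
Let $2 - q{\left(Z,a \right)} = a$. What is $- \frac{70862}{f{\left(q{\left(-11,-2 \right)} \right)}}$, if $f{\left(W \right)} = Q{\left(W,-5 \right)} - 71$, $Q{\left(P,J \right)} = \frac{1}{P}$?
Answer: $\frac{283448}{283} \approx 1001.6$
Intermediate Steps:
$q{\left(Z,a \right)} = 2 - a$
$f{\left(W \right)} = -71 + \frac{1}{W}$ ($f{\left(W \right)} = \frac{1}{W} - 71 = -71 + \frac{1}{W}$)
$- \frac{70862}{f{\left(q{\left(-11,-2 \right)} \right)}} = - \frac{70862}{-71 + \frac{1}{2 - -2}} = - \frac{70862}{-71 + \frac{1}{2 + 2}} = - \frac{70862}{-71 + \frac{1}{4}} = - \frac{70862}{- \frac{283}{4}} = \left(-70862\right) \left(- \frac{4}{283}\right) = \frac{283448}{283}$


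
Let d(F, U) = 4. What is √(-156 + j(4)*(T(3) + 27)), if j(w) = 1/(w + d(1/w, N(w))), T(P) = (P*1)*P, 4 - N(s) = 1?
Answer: I*√606/2 ≈ 12.309*I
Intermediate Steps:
N(s) = 3 (N(s) = 4 - 1*1 = 4 - 1 = 3)
T(P) = P² (T(P) = P*P = P²)
j(w) = 1/(4 + w) (j(w) = 1/(w + 4) = 1/(4 + w))
√(-156 + j(4)*(T(3) + 27)) = √(-156 + (3² + 27)/(4 + 4)) = √(-156 + (9 + 27)/8) = √(-156 + (⅛)*36) = √(-156 + 9/2) = √(-303/2) = I*√606/2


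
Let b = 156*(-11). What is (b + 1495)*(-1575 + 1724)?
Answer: -32929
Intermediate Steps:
b = -1716
(b + 1495)*(-1575 + 1724) = (-1716 + 1495)*(-1575 + 1724) = -221*149 = -32929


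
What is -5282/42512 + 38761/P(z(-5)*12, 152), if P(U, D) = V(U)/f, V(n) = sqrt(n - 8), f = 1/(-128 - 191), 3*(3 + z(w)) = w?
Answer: -2641/21256 + 38761*I/2552 ≈ -0.12425 + 15.188*I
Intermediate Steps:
z(w) = -3 + w/3
f = -1/319 (f = 1/(-319) = -1/319 ≈ -0.0031348)
V(n) = sqrt(-8 + n)
P(U, D) = -319*sqrt(-8 + U) (P(U, D) = sqrt(-8 + U)/(-1/319) = sqrt(-8 + U)*(-319) = -319*sqrt(-8 + U))
-5282/42512 + 38761/P(z(-5)*12, 152) = -5282/42512 + 38761/((-319*sqrt(-8 + (-3 + (1/3)*(-5))*12))) = -5282*1/42512 + 38761/((-319*sqrt(-8 + (-3 - 5/3)*12))) = -2641/21256 + 38761/((-319*sqrt(-8 - 14/3*12))) = -2641/21256 + 38761/((-319*sqrt(-8 - 56))) = -2641/21256 + 38761/((-2552*I)) = -2641/21256 + 38761*(I/2552) = -2641/21256 + 38761*I/2552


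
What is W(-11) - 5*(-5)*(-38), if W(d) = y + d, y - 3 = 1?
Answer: -957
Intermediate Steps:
y = 4 (y = 3 + 1 = 4)
W(d) = 4 + d
W(-11) - 5*(-5)*(-38) = (4 - 11) - 5*(-5)*(-38) = -7 + 25*(-38) = -7 - 950 = -957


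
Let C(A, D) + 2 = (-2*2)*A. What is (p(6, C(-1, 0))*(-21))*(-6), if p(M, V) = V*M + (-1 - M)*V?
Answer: -252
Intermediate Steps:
C(A, D) = -2 - 4*A (C(A, D) = -2 + (-2*2)*A = -2 - 4*A)
p(M, V) = M*V + V*(-1 - M)
(p(6, C(-1, 0))*(-21))*(-6) = (-(-2 - 4*(-1))*(-21))*(-6) = (-(-2 + 4)*(-21))*(-6) = (-1*2*(-21))*(-6) = -2*(-21)*(-6) = 42*(-6) = -252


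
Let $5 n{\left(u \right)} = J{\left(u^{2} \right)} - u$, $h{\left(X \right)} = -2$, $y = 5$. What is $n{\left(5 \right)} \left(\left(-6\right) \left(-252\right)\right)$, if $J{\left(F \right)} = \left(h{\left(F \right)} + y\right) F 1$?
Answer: $21168$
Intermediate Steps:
$J{\left(F \right)} = 3 F$ ($J{\left(F \right)} = \left(-2 + 5\right) F 1 = 3 F$)
$n{\left(u \right)} = - \frac{u}{5} + \frac{3 u^{2}}{5}$ ($n{\left(u \right)} = \frac{3 u^{2} - u}{5} = \frac{- u + 3 u^{2}}{5} = - \frac{u}{5} + \frac{3 u^{2}}{5}$)
$n{\left(5 \right)} \left(\left(-6\right) \left(-252\right)\right) = \frac{1}{5} \cdot 5 \left(-1 + 3 \cdot 5\right) \left(\left(-6\right) \left(-252\right)\right) = \frac{1}{5} \cdot 5 \left(-1 + 15\right) 1512 = \frac{1}{5} \cdot 5 \cdot 14 \cdot 1512 = 14 \cdot 1512 = 21168$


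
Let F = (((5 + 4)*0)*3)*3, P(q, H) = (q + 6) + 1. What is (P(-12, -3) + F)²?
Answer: 25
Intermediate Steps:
P(q, H) = 7 + q (P(q, H) = (6 + q) + 1 = 7 + q)
F = 0 (F = ((9*0)*3)*3 = (0*3)*3 = 0*3 = 0)
(P(-12, -3) + F)² = ((7 - 12) + 0)² = (-5 + 0)² = (-5)² = 25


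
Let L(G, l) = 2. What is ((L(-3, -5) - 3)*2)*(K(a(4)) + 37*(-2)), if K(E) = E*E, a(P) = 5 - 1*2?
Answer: 130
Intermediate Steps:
a(P) = 3 (a(P) = 5 - 2 = 3)
K(E) = E²
((L(-3, -5) - 3)*2)*(K(a(4)) + 37*(-2)) = ((2 - 3)*2)*(3² + 37*(-2)) = (-1*2)*(9 - 74) = -2*(-65) = 130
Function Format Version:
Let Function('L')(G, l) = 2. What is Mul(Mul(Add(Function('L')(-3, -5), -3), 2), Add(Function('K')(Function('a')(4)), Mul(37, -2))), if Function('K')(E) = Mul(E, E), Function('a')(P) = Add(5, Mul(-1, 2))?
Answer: 130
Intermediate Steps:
Function('a')(P) = 3 (Function('a')(P) = Add(5, -2) = 3)
Function('K')(E) = Pow(E, 2)
Mul(Mul(Add(Function('L')(-3, -5), -3), 2), Add(Function('K')(Function('a')(4)), Mul(37, -2))) = Mul(Mul(Add(2, -3), 2), Add(Pow(3, 2), Mul(37, -2))) = Mul(Mul(-1, 2), Add(9, -74)) = Mul(-2, -65) = 130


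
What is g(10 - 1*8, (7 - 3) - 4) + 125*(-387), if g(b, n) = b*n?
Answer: -48375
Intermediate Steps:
g(10 - 1*8, (7 - 3) - 4) + 125*(-387) = (10 - 1*8)*((7 - 3) - 4) + 125*(-387) = (10 - 8)*(4 - 4) - 48375 = 2*0 - 48375 = 0 - 48375 = -48375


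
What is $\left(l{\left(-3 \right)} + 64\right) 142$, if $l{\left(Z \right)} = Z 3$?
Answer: $7810$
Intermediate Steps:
$l{\left(Z \right)} = 3 Z$
$\left(l{\left(-3 \right)} + 64\right) 142 = \left(3 \left(-3\right) + 64\right) 142 = \left(-9 + 64\right) 142 = 55 \cdot 142 = 7810$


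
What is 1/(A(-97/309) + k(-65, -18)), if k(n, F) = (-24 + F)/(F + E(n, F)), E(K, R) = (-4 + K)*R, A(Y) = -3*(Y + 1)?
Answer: -21012/43969 ≈ -0.47788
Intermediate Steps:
A(Y) = -3 - 3*Y (A(Y) = -3*(1 + Y) = -3 - 3*Y)
E(K, R) = R*(-4 + K)
k(n, F) = (-24 + F)/(F + F*(-4 + n))
1/(A(-97/309) + k(-65, -18)) = 1/((-3 - (-291)/309) + (-24 - 18)/((-18)*(-3 - 65))) = 1/((-3 - (-291)/309) - 1/18*(-42)/(-68)) = 1/((-3 - 3*(-97/309)) - 1/18*(-1/68)*(-42)) = 1/((-3 + 97/103) - 7/204) = 1/(-212/103 - 7/204) = 1/(-43969/21012) = -21012/43969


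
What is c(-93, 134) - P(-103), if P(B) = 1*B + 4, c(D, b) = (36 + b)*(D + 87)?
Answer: -921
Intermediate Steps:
c(D, b) = (36 + b)*(87 + D)
P(B) = 4 + B (P(B) = B + 4 = 4 + B)
c(-93, 134) - P(-103) = (3132 + 36*(-93) + 87*134 - 93*134) - (4 - 103) = (3132 - 3348 + 11658 - 12462) - 1*(-99) = -1020 + 99 = -921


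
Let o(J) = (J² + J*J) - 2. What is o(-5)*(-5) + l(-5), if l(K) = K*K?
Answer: -215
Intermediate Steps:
l(K) = K²
o(J) = -2 + 2*J² (o(J) = (J² + J²) - 2 = 2*J² - 2 = -2 + 2*J²)
o(-5)*(-5) + l(-5) = (-2 + 2*(-5)²)*(-5) + (-5)² = (-2 + 2*25)*(-5) + 25 = (-2 + 50)*(-5) + 25 = 48*(-5) + 25 = -240 + 25 = -215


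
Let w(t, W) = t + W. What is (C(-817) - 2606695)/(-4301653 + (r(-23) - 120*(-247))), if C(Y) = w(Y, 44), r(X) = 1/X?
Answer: 4997647/8188025 ≈ 0.61036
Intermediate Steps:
w(t, W) = W + t
C(Y) = 44 + Y
(C(-817) - 2606695)/(-4301653 + (r(-23) - 120*(-247))) = ((44 - 817) - 2606695)/(-4301653 + (1/(-23) - 120*(-247))) = (-773 - 2606695)/(-4301653 + (-1/23 + 29640)) = -2607468/(-4301653 + 681719/23) = -2607468/(-98256300/23) = -2607468*(-23/98256300) = 4997647/8188025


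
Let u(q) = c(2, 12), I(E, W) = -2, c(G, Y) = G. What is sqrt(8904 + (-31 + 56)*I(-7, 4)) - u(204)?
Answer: -2 + sqrt(8854) ≈ 92.096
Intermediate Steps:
u(q) = 2
sqrt(8904 + (-31 + 56)*I(-7, 4)) - u(204) = sqrt(8904 + (-31 + 56)*(-2)) - 1*2 = sqrt(8904 + 25*(-2)) - 2 = sqrt(8904 - 50) - 2 = sqrt(8854) - 2 = -2 + sqrt(8854)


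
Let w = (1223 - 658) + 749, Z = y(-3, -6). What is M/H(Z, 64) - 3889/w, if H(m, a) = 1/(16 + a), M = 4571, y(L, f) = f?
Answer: 480499631/1314 ≈ 3.6568e+5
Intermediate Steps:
Z = -6
w = 1314 (w = 565 + 749 = 1314)
M/H(Z, 64) - 3889/w = 4571/(1/(16 + 64)) - 3889/1314 = 4571/(1/80) - 3889*1/1314 = 4571/(1/80) - 3889/1314 = 4571*80 - 3889/1314 = 365680 - 3889/1314 = 480499631/1314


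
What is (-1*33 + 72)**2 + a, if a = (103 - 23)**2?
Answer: 7921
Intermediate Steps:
a = 6400 (a = 80**2 = 6400)
(-1*33 + 72)**2 + a = (-1*33 + 72)**2 + 6400 = (-33 + 72)**2 + 6400 = 39**2 + 6400 = 1521 + 6400 = 7921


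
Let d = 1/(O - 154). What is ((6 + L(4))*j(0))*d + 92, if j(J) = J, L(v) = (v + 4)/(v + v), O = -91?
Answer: 92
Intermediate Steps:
L(v) = (4 + v)/(2*v) (L(v) = (4 + v)/((2*v)) = (4 + v)*(1/(2*v)) = (4 + v)/(2*v))
d = -1/245 (d = 1/(-91 - 154) = 1/(-245) = -1/245 ≈ -0.0040816)
((6 + L(4))*j(0))*d + 92 = ((6 + (½)*(4 + 4)/4)*0)*(-1/245) + 92 = ((6 + (½)*(¼)*8)*0)*(-1/245) + 92 = ((6 + 1)*0)*(-1/245) + 92 = (7*0)*(-1/245) + 92 = 0*(-1/245) + 92 = 0 + 92 = 92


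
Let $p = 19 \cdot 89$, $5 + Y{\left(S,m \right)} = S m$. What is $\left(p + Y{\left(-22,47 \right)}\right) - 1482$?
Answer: $-830$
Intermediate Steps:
$Y{\left(S,m \right)} = -5 + S m$
$p = 1691$
$\left(p + Y{\left(-22,47 \right)}\right) - 1482 = \left(1691 - 1039\right) - 1482 = 652 - 1482 = -830$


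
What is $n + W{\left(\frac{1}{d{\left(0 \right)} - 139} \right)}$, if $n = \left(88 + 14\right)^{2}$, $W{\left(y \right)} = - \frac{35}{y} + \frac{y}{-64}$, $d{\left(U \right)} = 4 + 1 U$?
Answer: $\frac{130714561}{8640} \approx 15129.0$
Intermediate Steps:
$d{\left(U \right)} = 4 + U$
$W{\left(y \right)} = - \frac{35}{y} - \frac{y}{64}$ ($W{\left(y \right)} = - \frac{35}{y} + y \left(- \frac{1}{64}\right) = - \frac{35}{y} - \frac{y}{64}$)
$n = 10404$ ($n = 102^{2} = 10404$)
$n + W{\left(\frac{1}{d{\left(0 \right)} - 139} \right)} = 10404 - \left(-4725 + \frac{1}{64 \left(\left(4 + 0\right) - 139\right)}\right) = 10404 - \left(-4725 + \frac{1}{64 \left(4 - 139\right)}\right) = 10404 - \left(-4725 - \frac{1}{8640}\right) = 10404 - \left(- \frac{1}{8640} + \frac{35}{- \frac{1}{135}}\right) = 10404 + \left(\left(-35\right) \left(-135\right) + \frac{1}{8640}\right) = 10404 + \left(4725 + \frac{1}{8640}\right) = 10404 + \frac{40824001}{8640} = \frac{130714561}{8640}$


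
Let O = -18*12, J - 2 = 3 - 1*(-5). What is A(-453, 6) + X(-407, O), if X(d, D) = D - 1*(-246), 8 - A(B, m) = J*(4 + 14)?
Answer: -142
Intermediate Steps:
J = 10 (J = 2 + (3 - 1*(-5)) = 2 + (3 + 5) = 2 + 8 = 10)
O = -216
A(B, m) = -172 (A(B, m) = 8 - 10*(4 + 14) = 8 - 10*18 = 8 - 1*180 = 8 - 180 = -172)
X(d, D) = 246 + D (X(d, D) = D + 246 = 246 + D)
A(-453, 6) + X(-407, O) = -172 + (246 - 216) = -172 + 30 = -142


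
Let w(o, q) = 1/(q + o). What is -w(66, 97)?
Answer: -1/163 ≈ -0.0061350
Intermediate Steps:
w(o, q) = 1/(o + q)
-w(66, 97) = -1/(66 + 97) = -1/163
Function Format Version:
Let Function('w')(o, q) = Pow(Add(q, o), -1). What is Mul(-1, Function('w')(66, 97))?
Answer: Rational(-1, 163) ≈ -0.0061350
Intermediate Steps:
Function('w')(o, q) = Pow(Add(o, q), -1)
Mul(-1, Function('w')(66, 97)) = Mul(-1, Pow(Add(66, 97), -1)) = Mul(-1, Pow(163, -1)) = Mul(-1, Rational(1, 163)) = Rational(-1, 163)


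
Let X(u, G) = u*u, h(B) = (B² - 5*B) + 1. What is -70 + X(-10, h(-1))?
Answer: 30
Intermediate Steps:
h(B) = 1 + B² - 5*B
X(u, G) = u²
-70 + X(-10, h(-1)) = -70 + (-10)² = -70 + 100 = 30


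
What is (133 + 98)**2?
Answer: 53361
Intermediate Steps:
(133 + 98)**2 = 231**2 = 53361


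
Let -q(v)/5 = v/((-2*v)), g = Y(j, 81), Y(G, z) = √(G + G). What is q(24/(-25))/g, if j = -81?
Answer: -5*I*√2/36 ≈ -0.19642*I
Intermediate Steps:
Y(G, z) = √2*√G (Y(G, z) = √(2*G) = √2*√G)
g = 9*I*√2 (g = √2*√(-81) = √2*(9*I) = 9*I*√2 ≈ 12.728*I)
q(v) = 5/2 (q(v) = -5*v/((-2*v)) = -5*v*(-1/(2*v)) = -5*(-½) = 5/2)
q(24/(-25))/g = 5/(2*((9*I*√2))) = 5*(-I*√2/18)/2 = -5*I*√2/36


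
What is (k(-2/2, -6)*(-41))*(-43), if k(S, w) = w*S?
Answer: 10578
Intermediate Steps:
k(S, w) = S*w
(k(-2/2, -6)*(-41))*(-43) = ((-2/2*(-6))*(-41))*(-43) = ((-2*½*(-6))*(-41))*(-43) = (-1*(-6)*(-41))*(-43) = (6*(-41))*(-43) = -246*(-43) = 10578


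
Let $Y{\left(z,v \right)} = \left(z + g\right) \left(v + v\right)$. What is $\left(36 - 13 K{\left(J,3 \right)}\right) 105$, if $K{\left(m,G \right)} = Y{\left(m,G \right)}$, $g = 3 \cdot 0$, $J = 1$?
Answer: $-4410$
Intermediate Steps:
$g = 0$
$Y{\left(z,v \right)} = 2 v z$ ($Y{\left(z,v \right)} = \left(z + 0\right) \left(v + v\right) = z 2 v = 2 v z$)
$K{\left(m,G \right)} = 2 G m$
$\left(36 - 13 K{\left(J,3 \right)}\right) 105 = \left(36 - 13 \cdot 2 \cdot 3 \cdot 1\right) 105 = \left(36 - 78\right) 105 = \left(-42\right) 105 = -4410$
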